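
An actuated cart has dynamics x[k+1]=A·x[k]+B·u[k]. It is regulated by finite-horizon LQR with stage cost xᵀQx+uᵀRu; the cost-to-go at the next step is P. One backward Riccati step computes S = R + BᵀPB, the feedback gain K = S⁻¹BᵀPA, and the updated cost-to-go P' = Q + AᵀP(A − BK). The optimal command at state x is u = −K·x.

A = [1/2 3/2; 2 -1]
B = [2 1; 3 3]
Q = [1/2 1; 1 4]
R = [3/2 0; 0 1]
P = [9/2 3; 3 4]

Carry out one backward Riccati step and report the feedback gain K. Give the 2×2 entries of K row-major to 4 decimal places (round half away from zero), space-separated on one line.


0.1210 0.6052 0.4712 -0.6441

BᵀP = [18.0000 18.0000; 13.5000 15.0000]
S = R + BᵀPB = [3/2 0; 0 1] + [90.0000 72.0000; 72.0000 58.5000] = [91.5000 72.0000; 72.0000 59.5000]
BᵀPA = [45.0000 9.0000; 36.7500 5.2500]
K = S⁻¹·BᵀPA = [0.1210 0.6052; 0.4712 -0.6441]
A−BK = [-0.2133 0.9337; 0.2233 -0.8833]
AᵀP(A−BK) = [0.3624 -0.6880; -0.6880 3.0598]
P' = Q + AᵀP(A−BK) = [0.8624 0.3120; 0.3120 7.0598]
tr(P') = 7.9222


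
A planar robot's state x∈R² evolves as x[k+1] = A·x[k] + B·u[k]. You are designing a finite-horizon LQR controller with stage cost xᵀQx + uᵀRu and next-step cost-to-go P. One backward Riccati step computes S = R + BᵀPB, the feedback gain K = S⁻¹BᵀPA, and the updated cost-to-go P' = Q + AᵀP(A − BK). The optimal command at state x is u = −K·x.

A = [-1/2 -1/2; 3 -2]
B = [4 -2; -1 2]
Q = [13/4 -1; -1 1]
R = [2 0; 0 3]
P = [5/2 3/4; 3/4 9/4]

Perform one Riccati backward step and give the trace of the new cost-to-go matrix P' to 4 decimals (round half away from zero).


15.9856

BᵀP = [9.2500 0.7500; -3.5000 3.0000]
S = R + BᵀPB = [2 0; 0 3] + [36.2500 -17.0000; -17.0000 13.0000] = [38.2500 -17.0000; -17.0000 16.0000]
BᵀPA = [-2.3750 -6.1250; 10.7500 -4.2500]
K = S⁻¹·BᵀPA = [0.4481 -0.5271; 1.1480 -0.8257]
A−BK = [0.0035 -0.0430; 1.1521 -0.8758]
AᵀP(A−BK) = [7.3481 -5.6260; -5.6260 4.3875]
P' = Q + AᵀP(A−BK) = [10.5981 -6.6260; -6.6260 5.3875]
tr(P') = 15.9856


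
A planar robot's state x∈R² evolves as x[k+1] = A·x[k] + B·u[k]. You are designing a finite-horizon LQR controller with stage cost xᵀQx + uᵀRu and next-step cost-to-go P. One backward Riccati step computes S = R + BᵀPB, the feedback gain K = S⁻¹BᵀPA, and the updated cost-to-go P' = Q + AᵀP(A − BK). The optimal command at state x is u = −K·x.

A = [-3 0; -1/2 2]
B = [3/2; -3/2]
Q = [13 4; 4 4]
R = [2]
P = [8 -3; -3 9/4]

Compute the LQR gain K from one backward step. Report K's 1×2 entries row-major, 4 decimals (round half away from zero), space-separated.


-1.1815 -0.4084

BᵀP = [16.5000 -7.8750]
S = R + BᵀPB = [2] + [36.5625] = [38.5625]
BᵀPA = [-45.5625 -15.7500]
K = S⁻¹·BᵀPA = [-1.1815 -0.4084]
A−BK = [-1.2277 0.6126; -2.2723 1.3874]
AᵀP(A−BK) = [9.7293 -2.8590; -2.8590 2.5673]
P' = Q + AᵀP(A−BK) = [22.7293 1.1410; 1.1410 6.5673]
tr(P') = 29.2966


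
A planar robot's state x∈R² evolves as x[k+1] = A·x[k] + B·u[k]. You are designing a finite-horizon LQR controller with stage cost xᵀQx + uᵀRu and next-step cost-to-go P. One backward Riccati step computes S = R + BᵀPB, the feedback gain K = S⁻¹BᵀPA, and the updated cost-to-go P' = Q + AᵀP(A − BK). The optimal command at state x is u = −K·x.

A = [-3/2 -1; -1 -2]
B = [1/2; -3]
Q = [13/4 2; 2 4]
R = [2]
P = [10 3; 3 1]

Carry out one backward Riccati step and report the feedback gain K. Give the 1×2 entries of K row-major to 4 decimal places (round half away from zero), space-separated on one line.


BᵀP = [-4.0000 -1.5000]
S = R + BᵀPB = [2] + [2.5000] = [4.5000]
BᵀPA = [7.5000 7.0000]
K = S⁻¹·BᵀPA = [1.6667 1.5556]
A−BK = [-2.3333 -1.7778; 4.0000 2.6667]
AᵀP(A−BK) = [20.0000 17.3333; 17.3333 15.1111]
P' = Q + AᵀP(A−BK) = [23.2500 19.3333; 19.3333 19.1111]
tr(P') = 42.3611

1.6667 1.5556


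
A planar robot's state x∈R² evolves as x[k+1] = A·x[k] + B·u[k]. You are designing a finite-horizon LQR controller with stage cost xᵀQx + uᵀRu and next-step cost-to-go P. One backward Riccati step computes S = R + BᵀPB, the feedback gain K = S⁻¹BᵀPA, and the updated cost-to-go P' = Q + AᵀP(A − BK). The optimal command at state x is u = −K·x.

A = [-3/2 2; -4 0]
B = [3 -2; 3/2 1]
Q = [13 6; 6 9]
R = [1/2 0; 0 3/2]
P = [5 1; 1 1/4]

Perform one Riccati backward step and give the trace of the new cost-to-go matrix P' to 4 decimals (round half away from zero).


22.8649

BᵀP = [16.5000 3.3750; -9.0000 -1.7500]
S = R + BᵀPB = [1/2 0; 0 3/2] + [54.5625 -29.6250; -29.6250 16.2500] = [55.0625 -29.6250; -29.6250 17.7500]
BᵀPA = [-38.2500 33.0000; 20.5000 -18.0000]
K = S⁻¹·BᵀPA = [-0.7183 0.5265; -0.0439 -0.1354]
A−BK = [0.5671 0.1498; -2.8787 -0.6543]
AᵀP(A−BK) = [0.6756 -0.0868; -0.0868 0.1893]
P' = Q + AᵀP(A−BK) = [13.6756 5.9132; 5.9132 9.1893]
tr(P') = 22.8649


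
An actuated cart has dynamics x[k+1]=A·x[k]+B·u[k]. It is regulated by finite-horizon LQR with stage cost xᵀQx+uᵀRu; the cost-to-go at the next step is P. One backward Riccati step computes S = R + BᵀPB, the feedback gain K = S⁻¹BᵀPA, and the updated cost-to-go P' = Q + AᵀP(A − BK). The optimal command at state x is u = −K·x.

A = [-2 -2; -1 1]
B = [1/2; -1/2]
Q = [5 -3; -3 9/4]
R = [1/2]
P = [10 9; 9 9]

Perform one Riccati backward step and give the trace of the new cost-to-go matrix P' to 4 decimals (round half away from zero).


102.5833

BᵀP = [0.5000 0.0000]
S = R + BᵀPB = [1/2] + [0.2500] = [0.7500]
BᵀPA = [-1.0000 -1.0000]
K = S⁻¹·BᵀPA = [-1.3333 -1.3333]
A−BK = [-1.3333 -1.3333; -1.6667 0.3333]
AᵀP(A−BK) = [83.6667 29.6667; 29.6667 11.6667]
P' = Q + AᵀP(A−BK) = [88.6667 26.6667; 26.6667 13.9167]
tr(P') = 102.5833


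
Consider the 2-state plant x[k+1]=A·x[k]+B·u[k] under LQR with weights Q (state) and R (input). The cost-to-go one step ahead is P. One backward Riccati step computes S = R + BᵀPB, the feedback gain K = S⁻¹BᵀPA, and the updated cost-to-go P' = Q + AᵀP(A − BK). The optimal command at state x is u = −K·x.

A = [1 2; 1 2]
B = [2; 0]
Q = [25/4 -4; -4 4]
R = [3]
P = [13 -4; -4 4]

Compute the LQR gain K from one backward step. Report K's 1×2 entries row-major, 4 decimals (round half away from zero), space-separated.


BᵀP = [26.0000 -8.0000]
S = R + BᵀPB = [3] + [52.0000] = [55.0000]
BᵀPA = [18.0000 36.0000]
K = S⁻¹·BᵀPA = [0.3273 0.6545]
A−BK = [0.3455 0.6909; 1.0000 2.0000]
AᵀP(A−BK) = [3.1091 6.2182; 6.2182 12.4364]
P' = Q + AᵀP(A−BK) = [9.3591 2.2182; 2.2182 16.4364]
tr(P') = 25.7955

0.3273 0.6545


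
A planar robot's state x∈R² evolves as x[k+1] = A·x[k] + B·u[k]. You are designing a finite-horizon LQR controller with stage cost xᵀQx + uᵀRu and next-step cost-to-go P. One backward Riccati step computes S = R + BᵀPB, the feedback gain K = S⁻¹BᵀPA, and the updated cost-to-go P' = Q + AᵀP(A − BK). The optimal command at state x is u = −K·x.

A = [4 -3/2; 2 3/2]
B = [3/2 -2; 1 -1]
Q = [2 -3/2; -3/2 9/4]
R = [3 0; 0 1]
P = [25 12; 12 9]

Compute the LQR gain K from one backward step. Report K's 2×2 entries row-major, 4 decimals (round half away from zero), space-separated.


BᵀP = [49.5000 27.0000; -62.0000 -33.0000]
S = R + BᵀPB = [3 0; 0 1] + [101.2500 -126.0000; -126.0000 157.0000] = [104.2500 -126.0000; -126.0000 158.0000]
BᵀPA = [252.0000 -33.7500; -314.0000 43.5000]
K = S⁻¹·BᵀPA = [0.4232 0.2494; -1.6499 0.4742]
A−BK = [0.0655 -0.9257; -0.0730 1.7248]
AᵀP(A−BK) = [3.2997 -0.9484; -0.9484 10.2894]
P' = Q + AᵀP(A−BK) = [5.2997 -2.4484; -2.4484 12.5394]
tr(P') = 17.8391

0.4232 0.2494 -1.6499 0.4742


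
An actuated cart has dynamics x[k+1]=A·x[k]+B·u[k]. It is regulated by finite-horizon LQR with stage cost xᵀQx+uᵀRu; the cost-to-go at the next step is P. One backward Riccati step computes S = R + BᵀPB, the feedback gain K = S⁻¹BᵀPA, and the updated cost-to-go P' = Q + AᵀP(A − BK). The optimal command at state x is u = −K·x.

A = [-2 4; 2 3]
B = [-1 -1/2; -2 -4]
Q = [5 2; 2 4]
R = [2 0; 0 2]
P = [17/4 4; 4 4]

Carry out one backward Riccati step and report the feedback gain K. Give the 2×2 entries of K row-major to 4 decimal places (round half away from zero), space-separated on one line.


0.1131 -0.8622 -0.0707 -0.9611

BᵀP = [-12.2500 -12.0000; -18.1250 -18.0000]
S = R + BᵀPB = [2 0; 0 2] + [36.2500 54.1250; 54.1250 81.0625] = [38.2500 54.1250; 54.1250 83.0625]
BᵀPA = [0.5000 -85.0000; 0.2500 -126.5000]
K = S⁻¹·BᵀPA = [0.1131 -0.8622; -0.0707 -0.9611]
A−BK = [-1.9223 2.6572; 1.9435 -2.5689]
AᵀP(A−BK) = [0.9611 -1.3286; -1.3286 5.1307]
P' = Q + AᵀP(A−BK) = [5.9611 0.6714; 0.6714 9.1307]
tr(P') = 15.0919


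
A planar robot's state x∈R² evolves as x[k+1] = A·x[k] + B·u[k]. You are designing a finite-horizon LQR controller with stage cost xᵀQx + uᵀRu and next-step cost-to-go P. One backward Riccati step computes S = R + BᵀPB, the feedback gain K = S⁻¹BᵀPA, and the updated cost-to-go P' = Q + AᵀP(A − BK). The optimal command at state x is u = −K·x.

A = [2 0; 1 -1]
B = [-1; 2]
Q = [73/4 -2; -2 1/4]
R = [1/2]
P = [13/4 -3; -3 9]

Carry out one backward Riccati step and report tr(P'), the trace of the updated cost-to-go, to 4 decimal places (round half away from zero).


BᵀP = [-9.2500 21.0000]
S = R + BᵀPB = [1/2] + [51.2500] = [51.7500]
BᵀPA = [2.5000 -21.0000]
K = S⁻¹·BᵀPA = [0.0483 -0.4058]
A−BK = [2.0483 -0.4058; 0.9034 -0.1884]
AᵀP(A−BK) = [9.8792 -1.9855; -1.9855 0.4783]
P' = Q + AᵀP(A−BK) = [28.1292 -3.9855; -3.9855 0.7283]
tr(P') = 28.8575

28.8575


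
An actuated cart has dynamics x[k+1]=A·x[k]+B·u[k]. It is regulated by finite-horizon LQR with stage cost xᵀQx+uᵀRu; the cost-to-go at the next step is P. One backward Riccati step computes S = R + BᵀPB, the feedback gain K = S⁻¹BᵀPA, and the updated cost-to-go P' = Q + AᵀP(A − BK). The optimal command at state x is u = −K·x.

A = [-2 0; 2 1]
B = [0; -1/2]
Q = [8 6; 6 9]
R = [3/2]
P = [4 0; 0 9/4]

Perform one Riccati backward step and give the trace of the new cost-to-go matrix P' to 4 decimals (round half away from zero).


BᵀP = [0.0000 -1.1250]
S = R + BᵀPB = [3/2] + [0.5625] = [2.0625]
BᵀPA = [-2.2500 -1.1250]
K = S⁻¹·BᵀPA = [-1.0909 -0.5455]
A−BK = [-2.0000 0.0000; 1.4545 0.7273]
AᵀP(A−BK) = [22.5455 3.2727; 3.2727 1.6364]
P' = Q + AᵀP(A−BK) = [30.5455 9.2727; 9.2727 10.6364]
tr(P') = 41.1818

41.1818


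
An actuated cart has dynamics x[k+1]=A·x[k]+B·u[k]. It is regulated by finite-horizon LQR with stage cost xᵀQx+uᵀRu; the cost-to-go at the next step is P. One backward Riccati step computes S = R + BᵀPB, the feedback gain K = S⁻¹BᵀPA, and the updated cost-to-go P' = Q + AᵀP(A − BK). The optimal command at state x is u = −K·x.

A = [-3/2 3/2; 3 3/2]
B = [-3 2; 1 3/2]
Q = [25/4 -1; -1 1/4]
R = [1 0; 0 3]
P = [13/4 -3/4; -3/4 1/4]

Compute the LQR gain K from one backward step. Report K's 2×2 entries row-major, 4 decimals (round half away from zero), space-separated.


BᵀP = [-10.5000 2.5000; 5.3750 -1.1250]
S = R + BᵀPB = [1 0; 0 3] + [34.0000 -17.2500; -17.2500 9.0625] = [35.0000 -17.2500; -17.2500 12.0625]
BᵀPA = [23.2500 -12.0000; -11.4375 6.3750]
K = S⁻¹·BᵀPA = [0.6673 -0.2791; 0.0060 0.1294]
A−BK = [0.4897 0.4040; 2.3237 1.5850]
AᵀP(A−BK) = [0.8677 0.0937; 0.0937 0.3261]
P' = Q + AᵀP(A−BK) = [7.1177 -0.9063; -0.9063 0.5761]
tr(P') = 7.6938

0.6673 -0.2791 0.0060 0.1294


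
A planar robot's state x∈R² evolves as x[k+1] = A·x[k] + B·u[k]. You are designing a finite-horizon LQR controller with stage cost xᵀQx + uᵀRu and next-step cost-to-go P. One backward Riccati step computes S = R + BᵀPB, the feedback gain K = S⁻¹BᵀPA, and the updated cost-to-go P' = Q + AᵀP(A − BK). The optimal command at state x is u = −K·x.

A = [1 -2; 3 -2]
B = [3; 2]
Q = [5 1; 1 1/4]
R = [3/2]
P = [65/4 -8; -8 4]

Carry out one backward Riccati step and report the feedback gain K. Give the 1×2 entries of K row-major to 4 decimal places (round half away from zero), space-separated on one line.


-0.2251 -0.4945

BᵀP = [32.7500 -16.0000]
S = R + BᵀPB = [3/2] + [66.2500] = [67.7500]
BᵀPA = [-15.2500 -33.5000]
K = S⁻¹·BᵀPA = [-0.2251 -0.4945]
A−BK = [1.6753 -0.5166; 3.4502 -1.0111]
AᵀP(A−BK) = [0.8173 -0.0406; -0.0406 0.4354]
P' = Q + AᵀP(A−BK) = [5.8173 0.9594; 0.9594 0.6854]
tr(P') = 6.5028


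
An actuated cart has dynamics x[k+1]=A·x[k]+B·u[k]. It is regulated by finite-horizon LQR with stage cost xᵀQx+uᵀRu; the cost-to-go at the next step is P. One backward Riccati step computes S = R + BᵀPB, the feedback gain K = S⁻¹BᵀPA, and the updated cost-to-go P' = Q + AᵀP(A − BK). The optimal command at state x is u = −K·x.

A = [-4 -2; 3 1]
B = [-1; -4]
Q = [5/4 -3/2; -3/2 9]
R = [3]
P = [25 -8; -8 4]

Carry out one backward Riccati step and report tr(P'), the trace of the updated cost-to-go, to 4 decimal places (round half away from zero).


660.3929

BᵀP = [7.0000 -8.0000]
S = R + BᵀPB = [3] + [25.0000] = [28.0000]
BᵀPA = [-52.0000 -22.0000]
K = S⁻¹·BᵀPA = [-1.8571 -0.7857]
A−BK = [-5.8571 -2.7857; -4.4286 -2.1429]
AᵀP(A−BK) = [531.4286 251.1429; 251.1429 118.7143]
P' = Q + AᵀP(A−BK) = [532.6786 249.6429; 249.6429 127.7143]
tr(P') = 660.3929


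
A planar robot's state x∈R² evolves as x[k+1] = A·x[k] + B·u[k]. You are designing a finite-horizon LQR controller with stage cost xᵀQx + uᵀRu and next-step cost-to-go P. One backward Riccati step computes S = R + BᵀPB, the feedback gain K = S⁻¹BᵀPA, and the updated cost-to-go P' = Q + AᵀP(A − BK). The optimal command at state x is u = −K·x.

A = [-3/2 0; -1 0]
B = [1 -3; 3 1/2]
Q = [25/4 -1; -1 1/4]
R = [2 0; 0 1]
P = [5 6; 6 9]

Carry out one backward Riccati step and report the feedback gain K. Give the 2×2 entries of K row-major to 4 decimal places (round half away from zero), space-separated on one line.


-0.3902 0.0000 0.3642 0.0000

BᵀP = [23.0000 33.0000; -12.0000 -13.5000]
S = R + BᵀPB = [2 0; 0 1] + [122.0000 -52.5000; -52.5000 29.2500] = [124.0000 -52.5000; -52.5000 30.2500]
BᵀPA = [-67.5000 0.0000; 31.5000 0.0000]
K = S⁻¹·BᵀPA = [-0.3902 0.0000; 0.3642 0.0000]
A−BK = [-0.0173 0.0000; -0.0116 0.0000]
AᵀP(A−BK) = [0.4422 0.0000; 0.0000 0.0000]
P' = Q + AᵀP(A−BK) = [6.6922 -1.0000; -1.0000 0.2500]
tr(P') = 6.9422


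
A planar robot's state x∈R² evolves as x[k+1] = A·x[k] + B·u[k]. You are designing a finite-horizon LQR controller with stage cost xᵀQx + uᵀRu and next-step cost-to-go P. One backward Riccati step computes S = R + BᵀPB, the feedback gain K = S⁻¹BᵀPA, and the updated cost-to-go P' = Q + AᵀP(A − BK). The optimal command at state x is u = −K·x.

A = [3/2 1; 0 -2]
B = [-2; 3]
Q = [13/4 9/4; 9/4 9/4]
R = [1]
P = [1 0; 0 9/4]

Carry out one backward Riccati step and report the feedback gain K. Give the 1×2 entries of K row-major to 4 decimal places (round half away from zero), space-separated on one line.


-0.1188 -0.6139

BᵀP = [-2.0000 6.7500]
S = R + BᵀPB = [1] + [24.2500] = [25.2500]
BᵀPA = [-3.0000 -15.5000]
K = S⁻¹·BᵀPA = [-0.1188 -0.6139]
A−BK = [1.2624 -0.2277; 0.3564 -0.1584]
AᵀP(A−BK) = [1.8936 -0.3416; -0.3416 0.4851]
P' = Q + AᵀP(A−BK) = [5.1436 1.9084; 1.9084 2.7351]
tr(P') = 7.8787


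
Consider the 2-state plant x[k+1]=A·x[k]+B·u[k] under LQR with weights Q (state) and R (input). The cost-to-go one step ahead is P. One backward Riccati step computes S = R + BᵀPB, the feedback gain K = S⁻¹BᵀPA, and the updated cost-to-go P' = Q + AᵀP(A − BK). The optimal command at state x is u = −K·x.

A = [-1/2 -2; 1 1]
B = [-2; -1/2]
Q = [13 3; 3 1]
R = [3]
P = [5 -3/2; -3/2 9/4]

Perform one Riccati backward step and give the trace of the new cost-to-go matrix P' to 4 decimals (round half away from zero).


BᵀP = [-9.2500 1.8750]
S = R + BᵀPB = [3] + [17.5625] = [20.5625]
BᵀPA = [6.5000 20.3750]
K = S⁻¹·BᵀPA = [0.3161 0.9909]
A−BK = [0.1322 -0.0182; 1.1581 1.4954]
AᵀP(A−BK) = [2.9453 4.5593; 4.5593 8.0608]
P' = Q + AᵀP(A−BK) = [15.9453 7.5593; 7.5593 9.0608]
tr(P') = 25.0061

25.0061


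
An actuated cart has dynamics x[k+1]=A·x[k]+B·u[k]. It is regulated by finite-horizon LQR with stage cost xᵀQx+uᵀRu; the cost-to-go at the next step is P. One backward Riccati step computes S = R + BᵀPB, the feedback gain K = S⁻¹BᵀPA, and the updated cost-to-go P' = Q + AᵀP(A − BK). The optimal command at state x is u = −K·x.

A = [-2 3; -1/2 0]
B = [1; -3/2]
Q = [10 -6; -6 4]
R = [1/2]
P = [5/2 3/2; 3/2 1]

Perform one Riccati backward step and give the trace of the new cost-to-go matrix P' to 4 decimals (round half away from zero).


BᵀP = [0.2500 0.0000]
S = R + BᵀPB = [1/2] + [0.2500] = [0.7500]
BᵀPA = [-0.5000 0.7500]
K = S⁻¹·BᵀPA = [-0.6667 1.0000]
A−BK = [-1.3333 2.0000; -1.5000 1.5000]
AᵀP(A−BK) = [12.9167 -16.7500; -16.7500 21.7500]
P' = Q + AᵀP(A−BK) = [22.9167 -22.7500; -22.7500 25.7500]
tr(P') = 48.6667

48.6667


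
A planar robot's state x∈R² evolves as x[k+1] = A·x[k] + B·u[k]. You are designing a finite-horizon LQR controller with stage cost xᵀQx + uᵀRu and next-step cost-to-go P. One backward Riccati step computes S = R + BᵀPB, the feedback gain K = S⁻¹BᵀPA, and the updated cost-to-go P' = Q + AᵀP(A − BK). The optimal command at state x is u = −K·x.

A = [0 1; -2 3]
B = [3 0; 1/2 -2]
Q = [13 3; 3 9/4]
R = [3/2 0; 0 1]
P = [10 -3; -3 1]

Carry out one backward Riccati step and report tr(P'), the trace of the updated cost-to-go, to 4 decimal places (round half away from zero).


16.2260

BᵀP = [28.5000 -8.5000; 6.0000 -2.0000]
S = R + BᵀPB = [3/2 0; 0 1] + [81.2500 17.0000; 17.0000 4.0000] = [82.7500 17.0000; 17.0000 5.0000]
BᵀPA = [17.0000 3.0000; 4.0000 0.0000]
K = S⁻¹·BᵀPA = [0.1363 0.1202; 0.3367 -0.4088]
A−BK = [-0.4088 0.6393; -1.3948 2.1222]
AᵀP(A−BK) = [0.3367 -0.4088; -0.4088 0.6393]
P' = Q + AᵀP(A−BK) = [13.3367 2.5912; 2.5912 2.8893]
tr(P') = 16.2260


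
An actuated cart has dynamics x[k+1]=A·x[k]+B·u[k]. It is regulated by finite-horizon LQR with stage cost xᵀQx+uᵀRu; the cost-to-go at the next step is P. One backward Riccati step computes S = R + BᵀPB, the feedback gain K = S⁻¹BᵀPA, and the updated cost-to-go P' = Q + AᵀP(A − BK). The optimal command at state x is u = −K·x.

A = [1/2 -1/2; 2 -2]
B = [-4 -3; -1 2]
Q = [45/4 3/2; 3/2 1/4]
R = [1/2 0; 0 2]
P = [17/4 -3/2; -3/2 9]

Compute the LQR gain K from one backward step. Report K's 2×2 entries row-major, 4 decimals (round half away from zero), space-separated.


-0.6176 0.6176 0.6593 -0.6593

BᵀP = [-15.5000 -3.0000; -15.7500 22.5000]
S = R + BᵀPB = [1/2 0; 0 2] + [65.0000 40.5000; 40.5000 92.2500] = [65.5000 40.5000; 40.5000 94.2500]
BᵀPA = [-13.7500 13.7500; 37.1250 -37.1250]
K = S⁻¹·BᵀPA = [-0.6176 0.6176; 0.6593 -0.6593]
A−BK = [0.0076 -0.0076; 0.0639 -0.0639]
AᵀP(A−BK) = [1.0955 -1.0955; -1.0955 1.0955]
P' = Q + AᵀP(A−BK) = [12.3455 0.4045; 0.4045 1.3455]
tr(P') = 13.6910


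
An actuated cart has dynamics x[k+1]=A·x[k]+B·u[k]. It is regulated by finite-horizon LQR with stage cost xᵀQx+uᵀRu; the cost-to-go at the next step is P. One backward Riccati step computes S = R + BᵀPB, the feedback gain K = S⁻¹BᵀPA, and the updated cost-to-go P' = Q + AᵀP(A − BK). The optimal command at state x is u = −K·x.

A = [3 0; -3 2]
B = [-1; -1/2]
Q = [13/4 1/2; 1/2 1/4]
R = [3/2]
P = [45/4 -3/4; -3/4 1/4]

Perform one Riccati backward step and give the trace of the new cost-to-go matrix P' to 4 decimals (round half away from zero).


22.6969

BᵀP = [-10.8750 0.6250]
S = R + BᵀPB = [3/2] + [10.5625] = [12.0625]
BᵀPA = [-34.5000 1.2500]
K = S⁻¹·BᵀPA = [-2.8601 0.1036]
A−BK = [0.1399 0.1036; -4.4301 2.0518]
AᵀP(A−BK) = [18.3264 -2.4249; -2.4249 0.8705]
P' = Q + AᵀP(A−BK) = [21.5764 -1.9249; -1.9249 1.1205]
tr(P') = 22.6969


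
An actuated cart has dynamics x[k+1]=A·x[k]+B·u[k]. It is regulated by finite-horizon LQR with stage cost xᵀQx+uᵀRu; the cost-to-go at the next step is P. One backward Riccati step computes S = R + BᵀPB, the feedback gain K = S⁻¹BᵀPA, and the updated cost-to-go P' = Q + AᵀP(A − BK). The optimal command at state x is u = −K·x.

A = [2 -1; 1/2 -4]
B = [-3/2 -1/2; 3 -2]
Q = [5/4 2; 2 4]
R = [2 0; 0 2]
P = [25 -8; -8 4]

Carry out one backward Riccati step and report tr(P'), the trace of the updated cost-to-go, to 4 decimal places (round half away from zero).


BᵀP = [-61.5000 24.0000; 3.5000 -4.0000]
S = R + BᵀPB = [2 0; 0 2] + [164.2500 -17.2500; -17.2500 6.2500] = [166.2500 -17.2500; -17.2500 8.2500]
BᵀPA = [-111.0000 -34.5000; 5.0000 12.5000]
K = S⁻¹·BᵀPA = [-0.7723 -0.0642; -1.0088 1.3808]
A−BK = [0.3371 -0.4060; 0.7993 -1.0456]
AᵀP(A−BK) = [4.3138 -4.0354; -4.0354 5.5233]
P' = Q + AᵀP(A−BK) = [5.5638 -2.0354; -2.0354 9.5233]
tr(P') = 15.0871

15.0871


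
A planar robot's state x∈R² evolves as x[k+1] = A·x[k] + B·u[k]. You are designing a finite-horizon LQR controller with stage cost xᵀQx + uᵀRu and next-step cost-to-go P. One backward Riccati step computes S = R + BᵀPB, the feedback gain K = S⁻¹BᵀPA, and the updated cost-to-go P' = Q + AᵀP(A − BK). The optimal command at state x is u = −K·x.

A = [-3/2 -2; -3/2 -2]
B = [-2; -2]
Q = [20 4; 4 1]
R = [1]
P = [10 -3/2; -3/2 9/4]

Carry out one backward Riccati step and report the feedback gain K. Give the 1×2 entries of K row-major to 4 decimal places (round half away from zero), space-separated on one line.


0.7303 0.9737

BᵀP = [-17.0000 -1.5000]
S = R + BᵀPB = [1] + [37.0000] = [38.0000]
BᵀPA = [27.7500 37.0000]
K = S⁻¹·BᵀPA = [0.7303 0.9737]
A−BK = [-0.0395 -0.0526; -0.0395 -0.0526]
AᵀP(A−BK) = [0.5477 0.7303; 0.7303 0.9737]
P' = Q + AᵀP(A−BK) = [20.5477 4.7303; 4.7303 1.9737]
tr(P') = 22.5214


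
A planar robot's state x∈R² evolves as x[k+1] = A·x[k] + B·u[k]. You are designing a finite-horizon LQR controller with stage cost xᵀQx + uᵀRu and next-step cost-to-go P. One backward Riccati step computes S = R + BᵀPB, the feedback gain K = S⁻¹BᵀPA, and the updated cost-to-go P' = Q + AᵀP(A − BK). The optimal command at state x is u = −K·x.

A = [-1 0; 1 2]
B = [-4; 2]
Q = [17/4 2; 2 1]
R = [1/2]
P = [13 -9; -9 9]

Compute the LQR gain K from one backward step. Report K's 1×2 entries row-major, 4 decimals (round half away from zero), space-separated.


BᵀP = [-70.0000 54.0000]
S = R + BᵀPB = [1/2] + [388.0000] = [388.5000]
BᵀPA = [124.0000 108.0000]
K = S⁻¹·BᵀPA = [0.3192 0.2780]
A−BK = [0.2767 1.1120; 0.3616 1.4440]
AᵀP(A−BK) = [0.4221 1.5290; 1.5290 5.9768]
P' = Q + AᵀP(A−BK) = [4.6721 3.5290; 3.5290 6.9768]
tr(P') = 11.6490

0.3192 0.2780


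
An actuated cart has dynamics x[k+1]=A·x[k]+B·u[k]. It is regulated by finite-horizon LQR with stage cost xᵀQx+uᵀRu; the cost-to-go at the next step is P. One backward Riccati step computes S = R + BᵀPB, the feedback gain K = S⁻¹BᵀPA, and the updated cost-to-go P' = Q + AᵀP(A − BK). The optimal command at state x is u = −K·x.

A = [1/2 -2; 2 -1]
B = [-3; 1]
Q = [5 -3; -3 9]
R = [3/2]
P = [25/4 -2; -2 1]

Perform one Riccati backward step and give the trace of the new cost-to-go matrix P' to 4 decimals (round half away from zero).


BᵀP = [-20.7500 7.0000]
S = R + BᵀPB = [3/2] + [69.2500] = [70.7500]
BᵀPA = [3.6250 34.5000]
K = S⁻¹·BᵀPA = [0.0512 0.4876]
A−BK = [0.6537 -0.5371; 1.9488 -1.4876]
AᵀP(A−BK) = [1.3768 -1.0177; -1.0177 1.1767]
P' = Q + AᵀP(A−BK) = [6.3768 -4.0177; -4.0177 10.1767]
tr(P') = 16.5534

16.5534


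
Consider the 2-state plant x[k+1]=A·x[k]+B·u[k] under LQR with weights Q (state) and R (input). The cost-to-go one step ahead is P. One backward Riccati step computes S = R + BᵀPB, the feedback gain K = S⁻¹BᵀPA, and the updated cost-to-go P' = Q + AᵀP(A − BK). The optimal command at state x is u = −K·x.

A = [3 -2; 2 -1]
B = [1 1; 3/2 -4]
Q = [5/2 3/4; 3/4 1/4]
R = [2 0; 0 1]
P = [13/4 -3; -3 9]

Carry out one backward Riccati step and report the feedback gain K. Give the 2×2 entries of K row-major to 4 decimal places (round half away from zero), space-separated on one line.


1.6226 -1.0399 0.2202 -0.2118

BᵀP = [-1.2500 10.5000; 15.2500 -39.0000]
S = R + BᵀPB = [2 0; 0 1] + [14.5000 -43.2500; -43.2500 171.2500] = [16.5000 -43.2500; -43.2500 172.2500]
BᵀPA = [17.2500 -8.0000; -32.2500 8.5000]
K = S⁻¹·BᵀPA = [1.6226 -1.0399; 0.2202 -0.2118]
A−BK = [1.1572 -0.7483; 0.4468 -0.2872]
AᵀP(A−BK) = [8.3608 -5.3905; -5.3905 3.4805]
P' = Q + AᵀP(A−BK) = [10.8608 -4.6405; -4.6405 3.7305]
tr(P') = 14.5913


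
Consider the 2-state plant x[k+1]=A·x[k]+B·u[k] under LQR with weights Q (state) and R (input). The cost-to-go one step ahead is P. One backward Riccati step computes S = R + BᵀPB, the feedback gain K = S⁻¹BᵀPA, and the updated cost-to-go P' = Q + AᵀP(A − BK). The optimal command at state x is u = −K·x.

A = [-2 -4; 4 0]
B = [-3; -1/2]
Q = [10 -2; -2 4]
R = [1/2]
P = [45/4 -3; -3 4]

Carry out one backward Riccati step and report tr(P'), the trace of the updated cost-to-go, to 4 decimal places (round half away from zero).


BᵀP = [-32.2500 7.0000]
S = R + BᵀPB = [1/2] + [93.2500] = [93.7500]
BᵀPA = [92.5000 129.0000]
K = S⁻¹·BᵀPA = [0.9867 1.3760]
A−BK = [0.9600 0.1280; 4.4933 0.6880]
AᵀP(A−BK) = [65.7333 10.7200; 10.7200 2.4960]
P' = Q + AᵀP(A−BK) = [75.7333 8.7200; 8.7200 6.4960]
tr(P') = 82.2293

82.2293


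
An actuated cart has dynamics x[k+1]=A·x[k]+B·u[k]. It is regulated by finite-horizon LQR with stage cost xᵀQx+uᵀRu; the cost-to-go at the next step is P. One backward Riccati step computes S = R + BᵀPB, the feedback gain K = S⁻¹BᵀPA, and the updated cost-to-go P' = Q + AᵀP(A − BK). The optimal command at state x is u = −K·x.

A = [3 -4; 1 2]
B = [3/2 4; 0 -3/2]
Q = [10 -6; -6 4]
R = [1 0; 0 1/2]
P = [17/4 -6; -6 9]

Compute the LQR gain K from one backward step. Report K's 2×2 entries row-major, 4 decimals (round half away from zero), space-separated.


0.2718 -0.0657 0.1860 -1.0976

BᵀP = [6.3750 -9.0000; 26.0000 -37.5000]
S = R + BᵀPB = [1 0; 0 1/2] + [9.5625 39.0000; 39.0000 160.2500] = [10.5625 39.0000; 39.0000 160.7500]
BᵀPA = [10.1250 -43.5000; 40.5000 -179.0000]
K = S⁻¹·BᵀPA = [0.2718 -0.0657; 0.1860 -1.0976]
A−BK = [1.8483 0.4889; 1.2790 0.3536]
AᵀP(A−BK) = [0.9649 0.1176; 0.1176 0.6733]
P' = Q + AᵀP(A−BK) = [10.9649 -5.8824; -5.8824 4.6733]
tr(P') = 15.6383


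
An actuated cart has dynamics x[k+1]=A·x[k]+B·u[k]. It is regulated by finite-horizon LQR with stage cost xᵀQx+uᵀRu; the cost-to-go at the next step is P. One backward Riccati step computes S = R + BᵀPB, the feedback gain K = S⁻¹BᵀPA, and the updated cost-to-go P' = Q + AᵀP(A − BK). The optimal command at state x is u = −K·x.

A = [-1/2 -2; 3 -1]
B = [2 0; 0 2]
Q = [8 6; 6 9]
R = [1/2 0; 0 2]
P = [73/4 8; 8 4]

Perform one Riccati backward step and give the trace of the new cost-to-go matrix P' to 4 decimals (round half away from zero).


20.0838

BᵀP = [36.5000 16.0000; 16.0000 8.0000]
S = R + BᵀPB = [1/2 0; 0 2] + [73.0000 32.0000; 32.0000 16.0000] = [73.5000 32.0000; 32.0000 18.0000]
BᵀPA = [29.7500 -89.0000; 16.0000 -40.0000]
K = S⁻¹·BᵀPA = [0.0786 -1.0769; 0.7492 -0.3077]
A−BK = [-0.6572 0.1538; 1.5017 -0.3846]
AᵀP(A−BK) = [2.2377 -0.7885; -0.7885 0.8462]
P' = Q + AᵀP(A−BK) = [10.2377 5.2115; 5.2115 9.8462]
tr(P') = 20.0838


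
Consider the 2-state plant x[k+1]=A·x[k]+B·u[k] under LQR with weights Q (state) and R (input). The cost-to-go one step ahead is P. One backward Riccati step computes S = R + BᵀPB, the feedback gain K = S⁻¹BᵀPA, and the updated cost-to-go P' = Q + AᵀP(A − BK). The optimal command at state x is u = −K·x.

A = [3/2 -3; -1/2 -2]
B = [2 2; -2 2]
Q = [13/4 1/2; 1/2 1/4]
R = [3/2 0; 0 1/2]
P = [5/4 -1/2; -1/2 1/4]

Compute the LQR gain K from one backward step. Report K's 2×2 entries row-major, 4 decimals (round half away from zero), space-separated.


BᵀP = [3.5000 -1.5000; 1.5000 -0.5000]
S = R + BᵀPB = [3/2 0; 0 1/2] + [10.0000 4.0000; 4.0000 2.0000] = [11.5000 4.0000; 4.0000 2.5000]
BᵀPA = [6.0000 -7.5000; 2.5000 -3.5000]
K = S⁻¹·BᵀPA = [0.3922 -0.3725; 0.3725 -0.8039]
A−BK = [-0.0294 -0.6471; -0.4608 -1.1373]
AᵀP(A−BK) = [0.3407 -0.3799; -0.3799 0.6422]
P' = Q + AᵀP(A−BK) = [3.5907 0.1201; 0.1201 0.8922]
tr(P') = 4.4828

0.3922 -0.3725 0.3725 -0.8039


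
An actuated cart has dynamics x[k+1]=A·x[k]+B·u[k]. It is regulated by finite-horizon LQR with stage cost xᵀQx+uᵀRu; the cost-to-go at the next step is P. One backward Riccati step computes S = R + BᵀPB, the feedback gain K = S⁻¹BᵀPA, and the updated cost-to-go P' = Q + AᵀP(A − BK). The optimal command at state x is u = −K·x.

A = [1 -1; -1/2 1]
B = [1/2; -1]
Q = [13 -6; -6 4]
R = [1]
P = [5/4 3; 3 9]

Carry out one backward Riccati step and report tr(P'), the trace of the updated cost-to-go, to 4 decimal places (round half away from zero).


BᵀP = [-2.3750 -7.5000]
S = R + BᵀPB = [1] + [6.3125] = [7.3125]
BᵀPA = [1.3750 -5.1250]
K = S⁻¹·BᵀPA = [0.1880 -0.7009]
A−BK = [0.9060 -0.6496; -0.3120 0.2991]
AᵀP(A−BK) = [0.2415 -0.2863; -0.2863 0.6581]
P' = Q + AᵀP(A−BK) = [13.2415 -6.2863; -6.2863 4.6581]
tr(P') = 17.8996

17.8996


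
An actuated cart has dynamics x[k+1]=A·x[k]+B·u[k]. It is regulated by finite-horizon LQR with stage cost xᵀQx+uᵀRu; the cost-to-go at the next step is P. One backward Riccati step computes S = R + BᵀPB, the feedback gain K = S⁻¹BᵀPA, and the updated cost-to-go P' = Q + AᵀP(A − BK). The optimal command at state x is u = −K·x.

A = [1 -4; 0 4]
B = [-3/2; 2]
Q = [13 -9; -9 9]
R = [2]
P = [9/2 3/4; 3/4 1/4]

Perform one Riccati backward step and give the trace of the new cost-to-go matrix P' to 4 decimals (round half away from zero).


BᵀP = [-5.2500 -0.6250]
S = R + BᵀPB = [2] + [6.6250] = [8.6250]
BᵀPA = [-5.2500 18.5000]
K = S⁻¹·BᵀPA = [-0.6087 2.1449]
A−BK = [0.0870 -0.7826; 1.2174 -0.2899]
AᵀP(A−BK) = [1.3043 -3.7391; -3.7391 12.3188]
P' = Q + AᵀP(A−BK) = [14.3043 -12.7391; -12.7391 21.3188]
tr(P') = 35.6232

35.6232


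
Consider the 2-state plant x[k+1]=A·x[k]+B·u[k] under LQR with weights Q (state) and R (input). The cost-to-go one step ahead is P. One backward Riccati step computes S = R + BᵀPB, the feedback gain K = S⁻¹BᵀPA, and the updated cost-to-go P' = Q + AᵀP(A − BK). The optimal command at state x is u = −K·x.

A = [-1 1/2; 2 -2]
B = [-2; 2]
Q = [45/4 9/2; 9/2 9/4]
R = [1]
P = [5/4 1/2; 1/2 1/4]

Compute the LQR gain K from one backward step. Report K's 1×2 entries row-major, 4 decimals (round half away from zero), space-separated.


0.1667 0.0833

BᵀP = [-1.5000 -0.5000]
S = R + BᵀPB = [1] + [2.0000] = [3.0000]
BᵀPA = [0.5000 0.2500]
K = S⁻¹·BᵀPA = [0.1667 0.0833]
A−BK = [-0.6667 0.6667; 1.6667 -2.1667]
AᵀP(A−BK) = [0.1667 -0.1667; -0.1667 0.2917]
P' = Q + AᵀP(A−BK) = [11.4167 4.3333; 4.3333 2.5417]
tr(P') = 13.9583


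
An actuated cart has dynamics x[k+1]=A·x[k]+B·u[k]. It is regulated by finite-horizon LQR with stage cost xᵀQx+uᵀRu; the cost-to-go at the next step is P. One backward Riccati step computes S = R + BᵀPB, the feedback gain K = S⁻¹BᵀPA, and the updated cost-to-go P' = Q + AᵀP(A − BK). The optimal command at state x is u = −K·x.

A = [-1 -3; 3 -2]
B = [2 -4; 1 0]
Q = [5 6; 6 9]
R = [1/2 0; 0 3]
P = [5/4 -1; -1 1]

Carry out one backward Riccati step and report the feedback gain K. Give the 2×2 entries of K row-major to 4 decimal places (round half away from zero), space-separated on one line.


-0.0698 -0.7209 0.7209 0.1163

BᵀP = [1.5000 -1.0000; -5.0000 4.0000]
S = R + BᵀPB = [1/2 0; 0 3] + [2.0000 -6.0000; -6.0000 20.0000] = [2.5000 -6.0000; -6.0000 23.0000]
BᵀPA = [-4.5000 -2.5000; 17.0000 7.0000]
K = S⁻¹·BᵀPA = [-0.0698 -0.7209; 0.7209 0.1163]
A−BK = [2.0233 -1.0930; 3.0698 -1.2791]
AᵀP(A−BK) = [3.6802 -0.4709; -0.4709 0.6337]
P' = Q + AᵀP(A−BK) = [8.6802 5.5291; 5.5291 9.6337]
tr(P') = 18.3140


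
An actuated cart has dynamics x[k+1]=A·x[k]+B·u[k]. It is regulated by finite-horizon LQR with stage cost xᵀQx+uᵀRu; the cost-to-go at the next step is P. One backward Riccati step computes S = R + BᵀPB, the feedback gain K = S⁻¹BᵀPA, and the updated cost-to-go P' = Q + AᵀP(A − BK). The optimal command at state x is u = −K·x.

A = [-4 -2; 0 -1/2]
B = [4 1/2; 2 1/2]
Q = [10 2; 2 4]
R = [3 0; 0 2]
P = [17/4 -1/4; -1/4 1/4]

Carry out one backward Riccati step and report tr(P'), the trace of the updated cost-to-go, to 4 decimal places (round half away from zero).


BᵀP = [16.5000 -0.5000; 2.0000 0.0000]
S = R + BᵀPB = [3 0; 0 2] + [65.0000 8.0000; 8.0000 1.0000] = [68.0000 8.0000; 8.0000 3.0000]
BᵀPA = [-66.0000 -32.7500; -8.0000 -4.0000]
K = S⁻¹·BᵀPA = [-0.9571 -0.4732; -0.1143 -0.0714]
A−BK = [-0.1143 -0.0714; 1.9714 0.4821]
AᵀP(A−BK) = [3.9143 1.6964; 1.6964 0.7790]
P' = Q + AᵀP(A−BK) = [13.9143 3.6964; 3.6964 4.7790]
tr(P') = 18.6933

18.6933


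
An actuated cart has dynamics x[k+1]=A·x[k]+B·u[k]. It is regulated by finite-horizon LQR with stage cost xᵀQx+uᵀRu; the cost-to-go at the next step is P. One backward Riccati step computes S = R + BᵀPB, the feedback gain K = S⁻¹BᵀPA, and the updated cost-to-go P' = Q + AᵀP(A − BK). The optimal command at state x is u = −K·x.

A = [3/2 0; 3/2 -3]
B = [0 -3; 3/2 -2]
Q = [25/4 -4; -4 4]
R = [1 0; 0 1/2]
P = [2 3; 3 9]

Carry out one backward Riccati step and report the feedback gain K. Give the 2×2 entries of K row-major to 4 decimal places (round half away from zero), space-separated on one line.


0.2625 -1.3601 -0.5289 0.2863

BᵀP = [4.5000 13.5000; -12.0000 -27.0000]
S = R + BᵀPB = [1 0; 0 1/2] + [20.2500 -40.5000; -40.5000 90.0000] = [21.2500 -40.5000; -40.5000 90.5000]
BᵀPA = [27.0000 -40.5000; -58.5000 81.0000]
K = S⁻¹·BᵀPA = [0.2625 -1.3601; -0.5289 0.2863]
A−BK = [-0.0868 0.8590; 0.0484 -0.3871]
AᵀP(A−BK) = [0.2197 -0.5250; -0.5250 2.7203]
P' = Q + AᵀP(A−BK) = [6.4697 -4.5250; -4.5250 6.7203]
tr(P') = 13.1900


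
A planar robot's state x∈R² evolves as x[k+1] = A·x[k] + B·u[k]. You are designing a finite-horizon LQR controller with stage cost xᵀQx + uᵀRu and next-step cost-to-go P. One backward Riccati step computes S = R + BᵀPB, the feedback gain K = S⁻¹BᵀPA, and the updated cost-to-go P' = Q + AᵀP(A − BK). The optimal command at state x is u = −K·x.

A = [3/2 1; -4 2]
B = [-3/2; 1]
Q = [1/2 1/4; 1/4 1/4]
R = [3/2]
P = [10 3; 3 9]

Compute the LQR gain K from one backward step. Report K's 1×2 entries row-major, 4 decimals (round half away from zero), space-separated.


BᵀP = [-12.0000 4.5000]
S = R + BᵀPB = [3/2] + [22.5000] = [24.0000]
BᵀPA = [-36.0000 -3.0000]
K = S⁻¹·BᵀPA = [-1.5000 -0.1250]
A−BK = [-0.7500 0.8125; -2.5000 2.1250]
AᵀP(A−BK) = [76.5000 -64.5000; -64.5000 57.6250]
P' = Q + AᵀP(A−BK) = [77.0000 -64.2500; -64.2500 57.8750]
tr(P') = 134.8750

-1.5000 -0.1250


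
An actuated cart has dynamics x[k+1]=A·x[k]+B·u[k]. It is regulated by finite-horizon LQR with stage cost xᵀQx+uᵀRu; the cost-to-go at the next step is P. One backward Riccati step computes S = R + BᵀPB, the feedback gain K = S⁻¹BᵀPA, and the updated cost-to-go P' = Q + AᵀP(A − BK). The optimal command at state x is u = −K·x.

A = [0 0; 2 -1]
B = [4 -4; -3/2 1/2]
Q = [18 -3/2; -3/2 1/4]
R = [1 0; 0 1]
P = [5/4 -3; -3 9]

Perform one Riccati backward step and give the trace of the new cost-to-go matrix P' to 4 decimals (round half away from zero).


20.9958

BᵀP = [9.5000 -25.5000; -6.5000 16.5000]
S = R + BᵀPB = [1 0; 0 1] + [76.2500 -50.7500; -50.7500 34.2500] = [77.2500 -50.7500; -50.7500 35.2500]
BᵀPA = [-51.0000 25.5000; 33.0000 -16.5000]
K = S⁻¹·BᵀPA = [-0.8339 0.4169; -0.2644 0.1322]
A−BK = [2.2780 -1.1390; 0.8814 -0.4407]
AᵀP(A−BK) = [2.1966 -1.0983; -1.0983 0.5492]
P' = Q + AᵀP(A−BK) = [20.1966 -2.5983; -2.5983 0.7992]
tr(P') = 20.9958


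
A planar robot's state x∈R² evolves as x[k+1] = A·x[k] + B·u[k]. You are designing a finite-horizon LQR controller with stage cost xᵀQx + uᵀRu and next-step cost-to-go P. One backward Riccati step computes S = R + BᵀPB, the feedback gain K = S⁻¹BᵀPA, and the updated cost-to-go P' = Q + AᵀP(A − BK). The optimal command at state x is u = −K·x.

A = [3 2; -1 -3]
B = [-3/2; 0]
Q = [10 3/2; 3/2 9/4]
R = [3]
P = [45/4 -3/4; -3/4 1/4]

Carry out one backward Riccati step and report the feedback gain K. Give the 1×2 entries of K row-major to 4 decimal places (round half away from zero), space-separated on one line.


-1.8278 -1.3113

BᵀP = [-16.8750 1.1250]
S = R + BᵀPB = [3] + [25.3125] = [28.3125]
BᵀPA = [-51.7500 -37.1250]
K = S⁻¹·BᵀPA = [-1.8278 -1.3113]
A−BK = [0.2583 0.0331; -1.0000 -3.0000]
AᵀP(A−BK) = [11.4106 8.6424; 8.6424 7.5695]
P' = Q + AᵀP(A−BK) = [21.4106 10.1424; 10.1424 9.8195]
tr(P') = 31.2301


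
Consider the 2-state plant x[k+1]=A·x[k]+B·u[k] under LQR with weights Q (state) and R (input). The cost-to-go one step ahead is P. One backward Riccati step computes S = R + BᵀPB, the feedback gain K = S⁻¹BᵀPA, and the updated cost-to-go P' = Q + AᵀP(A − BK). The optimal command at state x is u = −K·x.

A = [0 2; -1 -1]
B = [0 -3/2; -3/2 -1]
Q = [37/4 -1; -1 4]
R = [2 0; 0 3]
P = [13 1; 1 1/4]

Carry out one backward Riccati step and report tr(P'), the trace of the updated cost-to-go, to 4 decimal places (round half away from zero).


BᵀP = [-1.5000 -0.3750; -20.5000 -1.7500]
S = R + BᵀPB = [2 0; 0 3] + [0.5625 2.6250; 2.6250 32.5000] = [2.5625 2.6250; 2.6250 35.5000]
BᵀPA = [0.3750 -2.6250; 1.7500 -39.2500]
K = S⁻¹·BᵀPA = [0.1037 0.1171; 0.0416 -1.1143]
A−BK = [0.0624 0.3286; -0.8028 -1.9387]
AᵀP(A−BK) = [0.1383 0.1561; 0.1561 4.8214]
P' = Q + AᵀP(A−BK) = [9.3883 -0.8439; -0.8439 8.8214]
tr(P') = 18.2097

18.2097


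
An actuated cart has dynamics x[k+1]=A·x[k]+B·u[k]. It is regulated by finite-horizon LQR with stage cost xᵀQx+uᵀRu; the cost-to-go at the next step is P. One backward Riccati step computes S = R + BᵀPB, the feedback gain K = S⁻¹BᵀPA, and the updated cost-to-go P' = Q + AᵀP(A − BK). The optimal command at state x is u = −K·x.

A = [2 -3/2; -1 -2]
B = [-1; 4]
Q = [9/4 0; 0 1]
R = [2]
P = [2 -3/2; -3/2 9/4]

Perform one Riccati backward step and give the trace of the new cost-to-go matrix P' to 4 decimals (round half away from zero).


8.9375

BᵀP = [-8.0000 10.5000]
S = R + BᵀPB = [2] + [50.0000] = [52.0000]
BᵀPA = [-26.5000 -9.0000]
K = S⁻¹·BᵀPA = [-0.5096 -0.1731]
A−BK = [1.4904 -1.6731; 1.0385 -1.3077]
AᵀP(A−BK) = [2.7452 -2.3365; -2.3365 2.9423]
P' = Q + AᵀP(A−BK) = [4.9952 -2.3365; -2.3365 3.9423]
tr(P') = 8.9375


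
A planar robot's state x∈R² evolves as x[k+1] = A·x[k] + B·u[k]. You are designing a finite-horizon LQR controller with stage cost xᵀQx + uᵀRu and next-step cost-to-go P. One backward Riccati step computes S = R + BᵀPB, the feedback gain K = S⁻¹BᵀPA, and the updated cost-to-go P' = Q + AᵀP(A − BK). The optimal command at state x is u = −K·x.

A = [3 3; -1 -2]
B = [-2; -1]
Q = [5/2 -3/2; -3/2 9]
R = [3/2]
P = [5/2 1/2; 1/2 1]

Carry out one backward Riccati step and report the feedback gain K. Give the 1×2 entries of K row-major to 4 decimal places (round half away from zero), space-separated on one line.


-1.0000 -0.8621

BᵀP = [-5.5000 -2.0000]
S = R + BᵀPB = [3/2] + [13.0000] = [14.5000]
BᵀPA = [-14.5000 -12.5000]
K = S⁻¹·BᵀPA = [-1.0000 -0.8621]
A−BK = [1.0000 1.2759; -2.0000 -2.8621]
AᵀP(A−BK) = [6.0000 7.5000; 7.5000 9.7241]
P' = Q + AᵀP(A−BK) = [8.5000 6.0000; 6.0000 18.7241]
tr(P') = 27.2241
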